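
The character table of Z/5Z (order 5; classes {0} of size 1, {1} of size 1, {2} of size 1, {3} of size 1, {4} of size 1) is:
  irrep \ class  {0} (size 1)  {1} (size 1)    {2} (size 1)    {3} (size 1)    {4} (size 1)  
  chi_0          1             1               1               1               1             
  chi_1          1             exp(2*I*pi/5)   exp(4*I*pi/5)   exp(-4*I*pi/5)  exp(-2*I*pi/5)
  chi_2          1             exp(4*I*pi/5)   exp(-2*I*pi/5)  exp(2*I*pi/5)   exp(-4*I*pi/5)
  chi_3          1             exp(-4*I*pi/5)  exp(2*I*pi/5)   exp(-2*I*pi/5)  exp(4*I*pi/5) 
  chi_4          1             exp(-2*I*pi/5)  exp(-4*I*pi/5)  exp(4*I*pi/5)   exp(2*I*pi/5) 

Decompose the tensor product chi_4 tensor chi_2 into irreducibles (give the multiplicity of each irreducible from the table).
chi_4 tensor chi_2 = chi_1 (all other irreducibles have multiplicity 0).

Justification: The character of a tensor product is the pointwise product (chi_4 * chi_2)(C) = chi_4(C) * chi_2(C):
  {0}: (1)*(1), {1}: (exp(-2*I*pi/5))*(exp(4*I*pi/5)), {2}: (exp(-4*I*pi/5))*(exp(-2*I*pi/5)), {3}: (exp(4*I*pi/5))*(exp(2*I*pi/5)), {4}: (exp(2*I*pi/5))*(exp(-4*I*pi/5))
so (chi_4 * chi_2) takes values
  {0} -> 1, {1} -> exp(2*I*pi/5), {2} -> exp(4*I*pi/5), {3} -> exp(-4*I*pi/5), {4} -> exp(-2*I*pi/5).
Now take the inner product of this character with each irreducible chi from the table, <chi_4*chi_2, chi> = (1/5) sum_C |C| (chi_4*chi_2)(C) conj(chi(C)):
  <chi_4*chi_2, chi_0> = (1/5)[1*(1)*conj(1) + 1*(exp(2*I*pi/5))*conj(1) + 1*(exp(4*I*pi/5))*conj(1) + 1*(exp(-4*I*pi/5))*conj(1) + 1*(exp(-2*I*pi/5))*conj(1)]
      = (1/5)[(1) + (exp(2*I*pi/5)) + (exp(4*I*pi/5)) + (exp(-4*I*pi/5)) + (exp(-2*I*pi/5))] = 0/5 = 0
  <chi_4*chi_2, chi_1> = (1/5)[1*(1)*conj(1) + 1*(exp(2*I*pi/5))*conj(exp(2*I*pi/5)) + 1*(exp(4*I*pi/5))*conj(exp(4*I*pi/5)) + 1*(exp(-4*I*pi/5))*conj(exp(-4*I*pi/5)) + 1*(exp(-2*I*pi/5))*conj(exp(-2*I*pi/5))]
      = (1/5)[(1) + (1) + (1) + (1) + (1)] = 5/5 = 1
  <chi_4*chi_2, chi_2> = (1/5)[1*(1)*conj(1) + 1*(exp(2*I*pi/5))*conj(exp(4*I*pi/5)) + 1*(exp(4*I*pi/5))*conj(exp(-2*I*pi/5)) + 1*(exp(-4*I*pi/5))*conj(exp(2*I*pi/5)) + 1*(exp(-2*I*pi/5))*conj(exp(-4*I*pi/5))]
      = (1/5)[(1) + (exp(-2*I*pi/5)) + (exp(-4*I*pi/5)) + (exp(4*I*pi/5)) + (exp(2*I*pi/5))] = 0/5 = 0
  <chi_4*chi_2, chi_3> = (1/5)[1*(1)*conj(1) + 1*(exp(2*I*pi/5))*conj(exp(-4*I*pi/5)) + 1*(exp(4*I*pi/5))*conj(exp(2*I*pi/5)) + 1*(exp(-4*I*pi/5))*conj(exp(-2*I*pi/5)) + 1*(exp(-2*I*pi/5))*conj(exp(4*I*pi/5))]
      = (1/5)[(1) + (exp(-4*I*pi/5)) + (exp(2*I*pi/5)) + (exp(-2*I*pi/5)) + (exp(4*I*pi/5))] = 0/5 = 0
  <chi_4*chi_2, chi_4> = (1/5)[1*(1)*conj(1) + 1*(exp(2*I*pi/5))*conj(exp(-2*I*pi/5)) + 1*(exp(4*I*pi/5))*conj(exp(-4*I*pi/5)) + 1*(exp(-4*I*pi/5))*conj(exp(4*I*pi/5)) + 1*(exp(-2*I*pi/5))*conj(exp(2*I*pi/5))]
      = (1/5)[(1) + (exp(4*I*pi/5)) + (exp(-2*I*pi/5)) + (exp(2*I*pi/5)) + (exp(-4*I*pi/5))] = 0/5 = 0
(Exp terms are combined using exp(i*s)*conj(exp(i*t)) = exp(i*(s-t)), and sums of them are collapsed using the identity that for every m > 1 the m distinct m-th roots of unity sum to 0, e.g. 1 + exp(2*I*pi/3) + exp(-2*I*pi/3) = 0.)
Hence the multiplicities are chi_1: 1. Dimension check: dim(chi_4)*dim(chi_2) = 1*1 = 1 and sum (mult * dim) = 1*1 = 1.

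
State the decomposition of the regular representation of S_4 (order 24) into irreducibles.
Each irreducible V_i of dimension d_i appears with multiplicity d_i, i.e. rho_reg = (direct sum over all irreducibles V_i) d_i V_i. The irreducible dimensions for S_4 are 1, 1, 2, 3, 3: 2 irreducibles of dimension 1, each with multiplicity 1; 1 irreducible of dimension 2, with multiplicity 2; 2 irreducibles of dimension 3, each with multiplicity 3. Total dimension 2*1*1 + 1*2*2 + 2*3*3 = 24 = |G|.

Details: General theorem: in the regular representation of a finite group G, each irreducible appears with multiplicity equal to its dimension. Check: dim(rho_reg) = sum d_i^2 = 1 + 1 + 4 + 9 + 9 = 24 = |G|.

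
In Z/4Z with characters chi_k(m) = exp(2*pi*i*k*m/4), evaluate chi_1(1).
chi_1(1) = zeta_4^1 = I

Reasoning: chi_1(1) = zeta_4^(1*1) = zeta_4^1. Since zeta_4^4 = 1, this equals zeta_4^1 = exp(2*pi*i*1/4) = I.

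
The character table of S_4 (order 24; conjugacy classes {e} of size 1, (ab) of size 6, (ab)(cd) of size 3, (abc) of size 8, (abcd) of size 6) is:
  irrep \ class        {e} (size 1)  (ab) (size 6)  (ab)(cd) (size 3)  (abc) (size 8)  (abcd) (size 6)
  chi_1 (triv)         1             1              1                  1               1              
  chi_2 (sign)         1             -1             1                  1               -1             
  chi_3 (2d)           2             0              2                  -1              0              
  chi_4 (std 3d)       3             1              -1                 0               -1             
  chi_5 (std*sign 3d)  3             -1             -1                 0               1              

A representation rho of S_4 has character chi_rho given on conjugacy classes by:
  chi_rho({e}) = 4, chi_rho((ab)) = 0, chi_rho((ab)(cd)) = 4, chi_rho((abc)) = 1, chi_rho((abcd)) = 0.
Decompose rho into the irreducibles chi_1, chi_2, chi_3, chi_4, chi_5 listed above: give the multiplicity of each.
Multiplicities: chi_1: 1, chi_2: 1, chi_3: 1, chi_4: 0, chi_5: 0.

Use <chi_rho, chi> = (1/|G|) sum_C |C| * chi_rho(C) * conj(chi(C)) with |G| = 24 for each irreducible chi in the table:
  <chi_rho, chi_1> = (1/24)[1*(4)*conj(1) + 6*(0)*conj(1) + 3*(4)*conj(1) + 8*(1)*conj(1) + 6*(0)*conj(1)]
      = (1/24)[(4) + (0) + (12) + (8) + (0)] = 24/24 = 1
  <chi_rho, chi_2> = (1/24)[1*(4)*conj(1) + 6*(0)*conj(-1) + 3*(4)*conj(1) + 8*(1)*conj(1) + 6*(0)*conj(-1)]
      = (1/24)[(4) + (0) + (12) + (8) + (0)] = 24/24 = 1
  <chi_rho, chi_3> = (1/24)[1*(4)*conj(2) + 6*(0)*conj(0) + 3*(4)*conj(2) + 8*(1)*conj(-1) + 6*(0)*conj(0)]
      = (1/24)[(8) + (0) + (24) + (-8) + (0)] = 24/24 = 1
  <chi_rho, chi_4> = (1/24)[1*(4)*conj(3) + 6*(0)*conj(1) + 3*(4)*conj(-1) + 8*(1)*conj(0) + 6*(0)*conj(-1)]
      = (1/24)[(12) + (0) + (-12) + (0) + (0)] = 0/24 = 0
  <chi_rho, chi_5> = (1/24)[1*(4)*conj(3) + 6*(0)*conj(-1) + 3*(4)*conj(-1) + 8*(1)*conj(0) + 6*(0)*conj(1)]
      = (1/24)[(12) + (0) + (-12) + (0) + (0)] = 0/24 = 0
Dimension check: dim(rho) = sum (mult * dim) = 1*1 + 1*1 + 1*2 + 0*3 + 0*3 = 4 = chi_rho(e) = 4.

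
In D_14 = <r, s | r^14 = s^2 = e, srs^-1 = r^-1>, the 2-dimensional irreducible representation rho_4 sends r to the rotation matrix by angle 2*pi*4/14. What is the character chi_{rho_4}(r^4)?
chi_{rho_4}(r^4) = 2*cos(2*pi*4*4/14) = 2*cos(16*pi/7)

Derivation: rho_4(r^4) is rotation by angle 2*pi*4*4/14, whose trace is 2*cos(2*pi*4*4/14) = 2*cos(16*pi/7).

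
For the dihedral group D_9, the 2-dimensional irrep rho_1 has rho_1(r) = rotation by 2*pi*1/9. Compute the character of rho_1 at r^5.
chi_{rho_1}(r^5) = 2*cos(2*pi*1*5/9) = -2*cos(pi/9)

Proof sketch: rho_1(r^5) is rotation by angle 2*pi*1*5/9, whose trace is 2*cos(2*pi*1*5/9) = -2*cos(pi/9).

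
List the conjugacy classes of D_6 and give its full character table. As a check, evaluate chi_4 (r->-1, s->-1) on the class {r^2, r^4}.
Conjugacy classes: {e} of size 1, {r^3} of size 1, {r^1, r^5} of size 2, {r^2, r^4} of size 2, {s, sr^2, ...} of size 3, {sr, sr^3, ...} of size 3.
Character table:
  irrep \ class              {e} (size 1)  {r^3} (size 1)  {r^1, r^5} (size 2)  {r^2, r^4} (size 2)  {s, sr^2, ...} (size 3)  {sr, sr^3, ...} (size 3)
  chi_1 (triv)               1             1               1                    1                    1                        1                       
  chi_2 (sign: r->1, s->-1)  1             1               1                    1                    -1                       -1                      
  chi_3 (r->-1, s->1)        1             -1              -1                   1                    1                        -1                      
  chi_4 (r->-1, s->-1)       1             -1              -1                   1                    -1                       1                       
  chi_5 (2d, j=1)            2             -2              1                    -1                   0                        0                       
  chi_6 (2d, j=2)            2             2               -1                   -1                   0                        0                       

Spot check: chi_4 (r->-1, s->-1) on {r^2, r^4} = 1.

Explanation: D_6 has order 2*6 = 12 with 6 conjugacy classes, hence 6 irreducibles. Sum of squared dims 1 + 1 + 1 + 1 + 4 + 4 = 12 = |G|. Linear characters come from the abelianisation; the 2-dimensional irreps have character r^k -> 2*cos(2*pi*j*k/6), reflections -> 0.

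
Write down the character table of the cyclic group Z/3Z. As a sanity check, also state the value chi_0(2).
Character table of Z/3Z (irreps indexed chi_0,...,chi_2 with chi_k(m) = zeta_3^(k*m), zeta_3 = exp(2*pi*i/3)):
  irrep \ class  {0} (size 1)  {1} (size 1)    {2} (size 1)  
  chi_0          1             1               1             
  chi_1          1             exp(2*I*pi/3)   exp(-2*I*pi/3)
  chi_2          1             exp(-2*I*pi/3)  exp(2*I*pi/3) 

Spot check: chi_0(2) = zeta_3^(0*2) = zeta_3^0 = 1.

Derivation: Z/3Z is abelian, so all 3 irreducible complex representations are 1-dimensional. They are given by chi_k(m) = zeta_3^(k*m) for k = 0,...,2. Row orthogonality: sum_m chi_k(m) conj(chi_l(m)) = 3 * [k = l].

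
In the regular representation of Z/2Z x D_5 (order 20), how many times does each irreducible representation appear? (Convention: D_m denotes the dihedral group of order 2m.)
Each irreducible V_i of dimension d_i appears with multiplicity d_i, i.e. rho_reg = (direct sum over all irreducibles V_i) d_i V_i. The irreducible dimensions for Z/2Z x D_5 are 1, 1, 1, 1, 2, 2, 2, 2: 4 irreducibles of dimension 1, each with multiplicity 1; 4 irreducibles of dimension 2, each with multiplicity 2. Total dimension 4*1*1 + 4*2*2 = 20 = |G|.

Working: General theorem: in the regular representation of a finite group G, each irreducible appears with multiplicity equal to its dimension. Check: dim(rho_reg) = sum d_i^2 = 1 + 1 + 1 + 1 + 4 + 4 + 4 + 4 = 20 = |G|.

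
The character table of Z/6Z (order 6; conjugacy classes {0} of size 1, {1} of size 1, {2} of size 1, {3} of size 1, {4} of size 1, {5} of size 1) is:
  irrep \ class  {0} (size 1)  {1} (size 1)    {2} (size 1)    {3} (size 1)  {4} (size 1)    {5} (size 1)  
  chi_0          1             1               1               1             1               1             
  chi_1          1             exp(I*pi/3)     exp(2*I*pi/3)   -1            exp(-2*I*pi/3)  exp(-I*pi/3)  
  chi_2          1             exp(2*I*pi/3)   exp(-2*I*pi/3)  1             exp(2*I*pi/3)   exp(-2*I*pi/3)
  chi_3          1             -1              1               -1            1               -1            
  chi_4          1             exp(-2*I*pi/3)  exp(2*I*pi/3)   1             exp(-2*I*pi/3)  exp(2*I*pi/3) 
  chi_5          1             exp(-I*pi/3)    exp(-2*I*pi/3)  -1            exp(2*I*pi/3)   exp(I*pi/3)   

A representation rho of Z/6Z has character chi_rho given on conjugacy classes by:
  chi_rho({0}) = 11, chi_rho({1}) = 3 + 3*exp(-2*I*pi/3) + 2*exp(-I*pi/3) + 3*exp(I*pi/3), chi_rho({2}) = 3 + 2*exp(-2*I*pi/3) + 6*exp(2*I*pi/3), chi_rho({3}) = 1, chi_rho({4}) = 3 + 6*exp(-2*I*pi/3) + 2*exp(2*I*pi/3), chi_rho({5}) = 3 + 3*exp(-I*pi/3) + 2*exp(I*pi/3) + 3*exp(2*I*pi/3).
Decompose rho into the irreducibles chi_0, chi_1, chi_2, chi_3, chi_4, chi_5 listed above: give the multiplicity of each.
Multiplicities: chi_0: 3, chi_1: 3, chi_2: 0, chi_3: 0, chi_4: 3, chi_5: 2.

Reasoning: Use <chi_rho, chi> = (1/|G|) sum_C |C| * chi_rho(C) * conj(chi(C)) with |G| = 6 for each irreducible chi in the table:
  <chi_rho, chi_0> = (1/6)[1*(11)*conj(1) + 1*(3 + 3*exp(-2*I*pi/3) + 2*exp(-I*pi/3) + 3*exp(I*pi/3))*conj(1) + 1*(3 + 2*exp(-2*I*pi/3) + 6*exp(2*I*pi/3))*conj(1) + 1*(1)*conj(1) + 1*(3 + 6*exp(-2*I*pi/3) + 2*exp(2*I*pi/3))*conj(1) + 1*(3 + 3*exp(-I*pi/3) + 2*exp(I*pi/3) + 3*exp(2*I*pi/3))*conj(1)]
      = (1/6)[(11) + (3 + 3*exp(-2*I*pi/3) + 2*exp(-I*pi/3) + 3*exp(I*pi/3)) + (3 + 2*exp(-2*I*pi/3) + 6*exp(2*I*pi/3)) + (1) + (3 + 6*exp(-2*I*pi/3) + 2*exp(2*I*pi/3)) + (3 + 3*exp(-I*pi/3) + 2*exp(I*pi/3) + 3*exp(2*I*pi/3))] = 18/6 = 3
  <chi_rho, chi_1> = (1/6)[1*(11)*conj(1) + 1*(3 + 3*exp(-2*I*pi/3) + 2*exp(-I*pi/3) + 3*exp(I*pi/3))*conj(exp(I*pi/3)) + 1*(3 + 2*exp(-2*I*pi/3) + 6*exp(2*I*pi/3))*conj(exp(2*I*pi/3)) + 1*(1)*conj(-1) + 1*(3 + 6*exp(-2*I*pi/3) + 2*exp(2*I*pi/3))*conj(exp(-2*I*pi/3)) + 1*(3 + 3*exp(-I*pi/3) + 2*exp(I*pi/3) + 3*exp(2*I*pi/3))*conj(exp(-I*pi/3))]
      = (1/6)[(11) + (3*exp(-I*pi/3) + 2*exp(-2*I*pi/3)) + (6 + 3*exp(-2*I*pi/3) + 2*exp(2*I*pi/3)) + (-1) + (6 + 2*exp(-2*I*pi/3) + 3*exp(2*I*pi/3)) + (2*exp(2*I*pi/3) + 3*exp(I*pi/3))] = 18/6 = 3
  <chi_rho, chi_2> = (1/6)[1*(11)*conj(1) + 1*(3 + 3*exp(-2*I*pi/3) + 2*exp(-I*pi/3) + 3*exp(I*pi/3))*conj(exp(2*I*pi/3)) + 1*(3 + 2*exp(-2*I*pi/3) + 6*exp(2*I*pi/3))*conj(exp(-2*I*pi/3)) + 1*(1)*conj(1) + 1*(3 + 6*exp(-2*I*pi/3) + 2*exp(2*I*pi/3))*conj(exp(2*I*pi/3)) + 1*(3 + 3*exp(-I*pi/3) + 2*exp(I*pi/3) + 3*exp(2*I*pi/3))*conj(exp(-2*I*pi/3))]
      = (1/6)[(11) + (-2 + 3*exp(-2*I*pi/3) + 3*exp(-I*pi/3) + 3*exp(2*I*pi/3)) + (2 + 6*exp(-2*I*pi/3) + 3*exp(2*I*pi/3)) + (1) + (2 + 3*exp(-2*I*pi/3) + 6*exp(2*I*pi/3)) + (-2 + 3*exp(-2*I*pi/3) + 3*exp(2*I*pi/3) + 3*exp(I*pi/3))] = 0/6 = 0
  <chi_rho, chi_3> = (1/6)[1*(11)*conj(1) + 1*(3 + 3*exp(-2*I*pi/3) + 2*exp(-I*pi/3) + 3*exp(I*pi/3))*conj(-1) + 1*(3 + 2*exp(-2*I*pi/3) + 6*exp(2*I*pi/3))*conj(1) + 1*(1)*conj(-1) + 1*(3 + 6*exp(-2*I*pi/3) + 2*exp(2*I*pi/3))*conj(1) + 1*(3 + 3*exp(-I*pi/3) + 2*exp(I*pi/3) + 3*exp(2*I*pi/3))*conj(-1)]
      = (1/6)[(11) + (-3 - 3*exp(I*pi/3) - 2*exp(-I*pi/3) - 3*exp(-2*I*pi/3)) + (3 + 2*exp(-2*I*pi/3) + 6*exp(2*I*pi/3)) + (-1) + (3 + 6*exp(-2*I*pi/3) + 2*exp(2*I*pi/3)) + (-3 - 3*exp(2*I*pi/3) - 2*exp(I*pi/3) - 3*exp(-I*pi/3))] = 0/6 = 0
  <chi_rho, chi_4> = (1/6)[1*(11)*conj(1) + 1*(3 + 3*exp(-2*I*pi/3) + 2*exp(-I*pi/3) + 3*exp(I*pi/3))*conj(exp(-2*I*pi/3)) + 1*(3 + 2*exp(-2*I*pi/3) + 6*exp(2*I*pi/3))*conj(exp(2*I*pi/3)) + 1*(1)*conj(1) + 1*(3 + 6*exp(-2*I*pi/3) + 2*exp(2*I*pi/3))*conj(exp(-2*I*pi/3)) + 1*(3 + 3*exp(-I*pi/3) + 2*exp(I*pi/3) + 3*exp(2*I*pi/3))*conj(exp(2*I*pi/3))]
      = (1/6)[(11) + (2*exp(I*pi/3) + 3*exp(2*I*pi/3)) + (6 + 3*exp(-2*I*pi/3) + 2*exp(2*I*pi/3)) + (1) + (6 + 2*exp(-2*I*pi/3) + 3*exp(2*I*pi/3)) + (3*exp(-2*I*pi/3) + 2*exp(-I*pi/3))] = 18/6 = 3
  <chi_rho, chi_5> = (1/6)[1*(11)*conj(1) + 1*(3 + 3*exp(-2*I*pi/3) + 2*exp(-I*pi/3) + 3*exp(I*pi/3))*conj(exp(-I*pi/3)) + 1*(3 + 2*exp(-2*I*pi/3) + 6*exp(2*I*pi/3))*conj(exp(-2*I*pi/3)) + 1*(1)*conj(-1) + 1*(3 + 6*exp(-2*I*pi/3) + 2*exp(2*I*pi/3))*conj(exp(2*I*pi/3)) + 1*(3 + 3*exp(-I*pi/3) + 2*exp(I*pi/3) + 3*exp(2*I*pi/3))*conj(exp(I*pi/3))]
      = (1/6)[(11) + (2 + 3*exp(-I*pi/3) + 3*exp(2*I*pi/3) + 3*exp(I*pi/3)) + (2 + 6*exp(-2*I*pi/3) + 3*exp(2*I*pi/3)) + (-1) + (2 + 3*exp(-2*I*pi/3) + 6*exp(2*I*pi/3)) + (2 + 3*exp(-2*I*pi/3) + 3*exp(-I*pi/3) + 3*exp(I*pi/3))] = 12/6 = 2
(Exp terms are combined using exp(i*s)*conj(exp(i*t)) = exp(i*(s-t)), and sums of them are collapsed using the identity that for every m > 1 the m distinct m-th roots of unity sum to 0, e.g. 1 + exp(2*I*pi/3) + exp(-2*I*pi/3) = 0.)
Dimension check: dim(rho) = sum (mult * dim) = 3*1 + 3*1 + 0*1 + 0*1 + 3*1 + 2*1 = 11 = chi_rho(e) = 11.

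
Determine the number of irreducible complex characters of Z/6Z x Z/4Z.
24

Argument: The number of irreducible complex representations of a finite group equals its number of conjugacy classes. Z/6Z x Z/4Z is abelian of order 24, so every element is its own conjugacy class: 24 classes, so Z/6Z x Z/4Z (order 24) has exactly 24 irreducible complex representations.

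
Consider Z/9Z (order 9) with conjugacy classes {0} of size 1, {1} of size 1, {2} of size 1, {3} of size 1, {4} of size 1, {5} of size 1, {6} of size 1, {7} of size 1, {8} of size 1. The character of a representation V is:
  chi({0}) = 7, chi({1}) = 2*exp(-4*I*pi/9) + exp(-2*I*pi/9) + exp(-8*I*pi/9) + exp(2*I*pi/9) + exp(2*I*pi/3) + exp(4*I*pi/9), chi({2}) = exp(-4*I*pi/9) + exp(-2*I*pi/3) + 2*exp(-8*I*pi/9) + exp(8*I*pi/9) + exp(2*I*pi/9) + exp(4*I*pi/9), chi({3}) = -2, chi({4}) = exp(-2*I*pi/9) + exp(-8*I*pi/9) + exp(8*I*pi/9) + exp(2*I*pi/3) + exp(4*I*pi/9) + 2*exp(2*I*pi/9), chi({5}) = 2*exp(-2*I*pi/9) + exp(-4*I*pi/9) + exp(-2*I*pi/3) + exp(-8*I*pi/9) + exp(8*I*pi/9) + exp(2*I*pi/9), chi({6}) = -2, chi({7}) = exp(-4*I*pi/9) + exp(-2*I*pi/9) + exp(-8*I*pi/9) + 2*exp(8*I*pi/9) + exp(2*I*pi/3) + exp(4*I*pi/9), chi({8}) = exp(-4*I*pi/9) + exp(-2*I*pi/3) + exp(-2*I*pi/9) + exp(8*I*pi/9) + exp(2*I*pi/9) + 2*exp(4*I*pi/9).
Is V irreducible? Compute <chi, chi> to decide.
Not irreducible (reducible): <chi, chi> = 9 > 1.

Derivation: <chi, chi> = (1/|G|) sum_C |C| * |chi(C)|^2 = (1/9)[1*|7|^2 + 1*|2*exp(-4*I*pi/9) + exp(-2*I*pi/9) + exp(-8*I*pi/9) + exp(2*I*pi/9) + exp(2*I*pi/3) + exp(4*I*pi/9)|^2 + 1*|exp(-4*I*pi/9) + exp(-2*I*pi/3) + 2*exp(-8*I*pi/9) + exp(8*I*pi/9) + exp(2*I*pi/9) + exp(4*I*pi/9)|^2 + 1*|-2|^2 + 1*|exp(-2*I*pi/9) + exp(-8*I*pi/9) + exp(8*I*pi/9) + exp(2*I*pi/3) + exp(4*I*pi/9) + 2*exp(2*I*pi/9)|^2 + 1*|2*exp(-2*I*pi/9) + exp(-4*I*pi/9) + exp(-2*I*pi/3) + exp(-8*I*pi/9) + exp(8*I*pi/9) + exp(2*I*pi/9)|^2 + 1*|-2|^2 + 1*|exp(-4*I*pi/9) + exp(-2*I*pi/9) + exp(-8*I*pi/9) + 2*exp(8*I*pi/9) + exp(2*I*pi/3) + exp(4*I*pi/9)|^2 + 1*|exp(-4*I*pi/9) + exp(-2*I*pi/3) + exp(-2*I*pi/9) + exp(8*I*pi/9) + exp(2*I*pi/9) + 2*exp(4*I*pi/9)|^2]
  = (1/9)[(49) + (9 + 5*exp(-4*I*pi/9) + 5*exp(-2*I*pi/3) + 4*exp(-2*I*pi/9) + 6*exp(-8*I*pi/9) + 6*exp(8*I*pi/9) + 4*exp(2*I*pi/9) + 5*exp(2*I*pi/3) + 5*exp(4*I*pi/9)) + (9 + 5*exp(-2*I*pi/3) + 4*exp(-4*I*pi/9) + 6*exp(-2*I*pi/9) + 5*exp(-8*I*pi/9) + 5*exp(8*I*pi/9) + 6*exp(2*I*pi/9) + 4*exp(4*I*pi/9) + 5*exp(2*I*pi/3)) + (4) + (9 + 6*exp(-4*I*pi/9) + 5*exp(-2*I*pi/3) + 5*exp(-2*I*pi/9) + 4*exp(-8*I*pi/9) + 4*exp(8*I*pi/9) + 5*exp(2*I*pi/9) + 5*exp(2*I*pi/3) + 6*exp(4*I*pi/9)) + (9 + 6*exp(-4*I*pi/9) + 5*exp(-2*I*pi/3) + 5*exp(-2*I*pi/9) + 4*exp(-8*I*pi/9) + 4*exp(8*I*pi/9) + 5*exp(2*I*pi/9) + 5*exp(2*I*pi/3) + 6*exp(4*I*pi/9)) + (4) + (9 + 5*exp(-2*I*pi/3) + 4*exp(-4*I*pi/9) + 6*exp(-2*I*pi/9) + 5*exp(-8*I*pi/9) + 5*exp(8*I*pi/9) + 6*exp(2*I*pi/9) + 4*exp(4*I*pi/9) + 5*exp(2*I*pi/3)) + (9 + 5*exp(-4*I*pi/9) + 5*exp(-2*I*pi/3) + 4*exp(-2*I*pi/9) + 6*exp(-8*I*pi/9) + 6*exp(8*I*pi/9) + 4*exp(2*I*pi/9) + 5*exp(2*I*pi/3) + 5*exp(4*I*pi/9))] = 81/9 = 9.
(Exp terms are combined using exp(i*s)*conj(exp(i*t)) = exp(i*(s-t)), and sums of them are collapsed using the identity that for every m > 1 the m distinct m-th roots of unity sum to 0, e.g. 1 + exp(2*I*pi/3) + exp(-2*I*pi/3) = 0.)
A character is irreducible iff <chi, chi> = 1, so this representation is reducible.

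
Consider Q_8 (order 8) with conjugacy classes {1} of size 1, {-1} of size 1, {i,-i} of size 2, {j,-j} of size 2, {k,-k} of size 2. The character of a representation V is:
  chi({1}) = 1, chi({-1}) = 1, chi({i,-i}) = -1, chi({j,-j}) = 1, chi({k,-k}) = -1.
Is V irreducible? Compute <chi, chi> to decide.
Irreducible: <chi, chi> = 1.

Argument: <chi, chi> = (1/|G|) sum_C |C| * |chi(C)|^2 = (1/8)[1*|1|^2 + 1*|1|^2 + 2*|-1|^2 + 2*|1|^2 + 2*|-1|^2]
  = (1/8)[(1) + (1) + (2) + (2) + (2)] = 8/8 = 1.
A character is irreducible iff <chi, chi> = 1, so this representation is irreducible.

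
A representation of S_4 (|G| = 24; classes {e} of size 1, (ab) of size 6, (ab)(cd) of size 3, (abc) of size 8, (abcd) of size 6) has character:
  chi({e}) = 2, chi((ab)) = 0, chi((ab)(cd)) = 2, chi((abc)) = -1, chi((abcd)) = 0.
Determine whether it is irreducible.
Irreducible: <chi, chi> = 1.

Reasoning: <chi, chi> = (1/|G|) sum_C |C| * |chi(C)|^2 = (1/24)[1*|2|^2 + 6*|0|^2 + 3*|2|^2 + 8*|-1|^2 + 6*|0|^2]
  = (1/24)[(4) + (0) + (12) + (8) + (0)] = 24/24 = 1.
A character is irreducible iff <chi, chi> = 1, so this representation is irreducible.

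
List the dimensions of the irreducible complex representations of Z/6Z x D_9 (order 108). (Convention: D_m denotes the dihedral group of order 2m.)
Dimensions: 1, 1, 1, 1, 1, 1, 1, 1, 1, 1, 1, 1, 2, 2, 2, 2, 2, 2, 2, 2, 2, 2, 2, 2, 2, 2, 2, 2, 2, 2, 2, 2, 2, 2, 2, 2

There are 36 irreducibles (= number of conjugacy classes). Their dimensions d_i satisfy sum d_i^2 = |G| = 108: 1 + 1 + 1 + 1 + 1 + 1 + 1 + 1 + 1 + 1 + 1 + 1 + 4 + 4 + 4 + 4 + 4 + 4 + 4 + 4 + 4 + 4 + 4 + 4 + 4 + 4 + 4 + 4 + 4 + 4 + 4 + 4 + 4 + 4 + 4 + 4 = 108. (For the product with Z/6Z: each of the 6 1-dim characters of Z/6Z tensors with each irrep of D_9, giving 6 copies of each D_9-dimension.)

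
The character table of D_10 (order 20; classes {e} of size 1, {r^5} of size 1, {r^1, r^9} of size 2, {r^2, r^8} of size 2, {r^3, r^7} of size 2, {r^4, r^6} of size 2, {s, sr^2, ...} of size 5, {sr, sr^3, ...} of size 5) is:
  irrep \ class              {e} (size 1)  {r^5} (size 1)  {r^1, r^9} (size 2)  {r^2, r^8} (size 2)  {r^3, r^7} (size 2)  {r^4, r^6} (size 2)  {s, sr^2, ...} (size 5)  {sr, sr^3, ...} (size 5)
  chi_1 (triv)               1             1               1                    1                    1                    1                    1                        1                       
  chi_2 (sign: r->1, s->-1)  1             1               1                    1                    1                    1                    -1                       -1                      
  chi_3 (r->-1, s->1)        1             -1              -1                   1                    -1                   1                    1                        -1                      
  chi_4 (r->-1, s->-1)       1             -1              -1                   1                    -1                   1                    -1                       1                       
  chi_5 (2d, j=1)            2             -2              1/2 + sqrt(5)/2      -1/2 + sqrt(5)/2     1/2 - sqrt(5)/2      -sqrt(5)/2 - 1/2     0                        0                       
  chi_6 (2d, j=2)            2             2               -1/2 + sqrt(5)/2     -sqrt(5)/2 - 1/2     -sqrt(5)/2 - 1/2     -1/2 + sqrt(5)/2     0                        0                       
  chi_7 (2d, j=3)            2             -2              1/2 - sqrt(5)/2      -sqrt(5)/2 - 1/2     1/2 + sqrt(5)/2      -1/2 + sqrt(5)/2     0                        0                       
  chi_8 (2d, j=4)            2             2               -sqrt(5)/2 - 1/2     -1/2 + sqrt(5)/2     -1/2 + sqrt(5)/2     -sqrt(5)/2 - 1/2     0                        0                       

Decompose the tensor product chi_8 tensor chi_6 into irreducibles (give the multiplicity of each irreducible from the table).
chi_8 tensor chi_6 = chi_6 + chi_8 (all other irreducibles have multiplicity 0).

Why: The character of a tensor product is the pointwise product (chi_8 * chi_6)(C) = chi_8(C) * chi_6(C):
  {e}: (2)*(2), {r^5}: (2)*(2), {r^1, r^9}: (-sqrt(5)/2 - 1/2)*(-1/2 + sqrt(5)/2), {r^2, r^8}: (-1/2 + sqrt(5)/2)*(-sqrt(5)/2 - 1/2), {r^3, r^7}: (-1/2 + sqrt(5)/2)*(-sqrt(5)/2 - 1/2), {r^4, r^6}: (-sqrt(5)/2 - 1/2)*(-1/2 + sqrt(5)/2), {s, sr^2, ...}: (0)*(0), {sr, sr^3, ...}: (0)*(0)
so (chi_8 * chi_6) takes values
  {e} -> 4, {r^5} -> 4, {r^1, r^9} -> -1, {r^2, r^8} -> -1, {r^3, r^7} -> -1, {r^4, r^6} -> -1, {s, sr^2, ...} -> 0, {sr, sr^3, ...} -> 0.
Now take the inner product of this character with each irreducible chi from the table, <chi_8*chi_6, chi> = (1/20) sum_C |C| (chi_8*chi_6)(C) conj(chi(C)):
  <chi_8*chi_6, chi_1> = (1/20)[1*(4)*conj(1) + 1*(4)*conj(1) + 2*(-1)*conj(1) + 2*(-1)*conj(1) + 2*(-1)*conj(1) + 2*(-1)*conj(1) + 5*(0)*conj(1) + 5*(0)*conj(1)]
      = (1/20)[(4) + (4) + (-2) + (-2) + (-2) + (-2) + (0) + (0)] = 0/20 = 0
  <chi_8*chi_6, chi_2> = (1/20)[1*(4)*conj(1) + 1*(4)*conj(1) + 2*(-1)*conj(1) + 2*(-1)*conj(1) + 2*(-1)*conj(1) + 2*(-1)*conj(1) + 5*(0)*conj(-1) + 5*(0)*conj(-1)]
      = (1/20)[(4) + (4) + (-2) + (-2) + (-2) + (-2) + (0) + (0)] = 0/20 = 0
  <chi_8*chi_6, chi_3> = (1/20)[1*(4)*conj(1) + 1*(4)*conj(-1) + 2*(-1)*conj(-1) + 2*(-1)*conj(1) + 2*(-1)*conj(-1) + 2*(-1)*conj(1) + 5*(0)*conj(1) + 5*(0)*conj(-1)]
      = (1/20)[(4) + (-4) + (2) + (-2) + (2) + (-2) + (0) + (0)] = 0/20 = 0
  <chi_8*chi_6, chi_4> = (1/20)[1*(4)*conj(1) + 1*(4)*conj(-1) + 2*(-1)*conj(-1) + 2*(-1)*conj(1) + 2*(-1)*conj(-1) + 2*(-1)*conj(1) + 5*(0)*conj(-1) + 5*(0)*conj(1)]
      = (1/20)[(4) + (-4) + (2) + (-2) + (2) + (-2) + (0) + (0)] = 0/20 = 0
  <chi_8*chi_6, chi_5> = (1/20)[1*(4)*conj(2) + 1*(4)*conj(-2) + 2*(-1)*conj(1/2 + sqrt(5)/2) + 2*(-1)*conj(-1/2 + sqrt(5)/2) + 2*(-1)*conj(1/2 - sqrt(5)/2) + 2*(-1)*conj(-sqrt(5)/2 - 1/2) + 5*(0)*conj(0) + 5*(0)*conj(0)]
      = (1/20)[(8) + (-8) + (-sqrt(5) - 1) + (1 - sqrt(5)) + (-1 + sqrt(5)) + (1 + sqrt(5)) + (0) + (0)] = 0/20 = 0
  <chi_8*chi_6, chi_6> = (1/20)[1*(4)*conj(2) + 1*(4)*conj(2) + 2*(-1)*conj(-1/2 + sqrt(5)/2) + 2*(-1)*conj(-sqrt(5)/2 - 1/2) + 2*(-1)*conj(-sqrt(5)/2 - 1/2) + 2*(-1)*conj(-1/2 + sqrt(5)/2) + 5*(0)*conj(0) + 5*(0)*conj(0)]
      = (1/20)[(8) + (8) + (1 - sqrt(5)) + (1 + sqrt(5)) + (1 + sqrt(5)) + (1 - sqrt(5)) + (0) + (0)] = 20/20 = 1
  <chi_8*chi_6, chi_7> = (1/20)[1*(4)*conj(2) + 1*(4)*conj(-2) + 2*(-1)*conj(1/2 - sqrt(5)/2) + 2*(-1)*conj(-sqrt(5)/2 - 1/2) + 2*(-1)*conj(1/2 + sqrt(5)/2) + 2*(-1)*conj(-1/2 + sqrt(5)/2) + 5*(0)*conj(0) + 5*(0)*conj(0)]
      = (1/20)[(8) + (-8) + (-1 + sqrt(5)) + (1 + sqrt(5)) + (-sqrt(5) - 1) + (1 - sqrt(5)) + (0) + (0)] = 0/20 = 0
  <chi_8*chi_6, chi_8> = (1/20)[1*(4)*conj(2) + 1*(4)*conj(2) + 2*(-1)*conj(-sqrt(5)/2 - 1/2) + 2*(-1)*conj(-1/2 + sqrt(5)/2) + 2*(-1)*conj(-1/2 + sqrt(5)/2) + 2*(-1)*conj(-sqrt(5)/2 - 1/2) + 5*(0)*conj(0) + 5*(0)*conj(0)]
      = (1/20)[(8) + (8) + (1 + sqrt(5)) + (1 - sqrt(5)) + (1 - sqrt(5)) + (1 + sqrt(5)) + (0) + (0)] = 20/20 = 1
Hence the multiplicities are chi_6: 1, chi_8: 1. Dimension check: dim(chi_8)*dim(chi_6) = 2*2 = 4 and sum (mult * dim) = 1*2 + 1*2 = 4.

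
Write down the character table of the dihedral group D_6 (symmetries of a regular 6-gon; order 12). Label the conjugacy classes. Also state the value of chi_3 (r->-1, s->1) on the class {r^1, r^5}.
Conjugacy classes: {e} of size 1, {r^3} of size 1, {r^1, r^5} of size 2, {r^2, r^4} of size 2, {s, sr^2, ...} of size 3, {sr, sr^3, ...} of size 3.
Character table:
  irrep \ class              {e} (size 1)  {r^3} (size 1)  {r^1, r^5} (size 2)  {r^2, r^4} (size 2)  {s, sr^2, ...} (size 3)  {sr, sr^3, ...} (size 3)
  chi_1 (triv)               1             1               1                    1                    1                        1                       
  chi_2 (sign: r->1, s->-1)  1             1               1                    1                    -1                       -1                      
  chi_3 (r->-1, s->1)        1             -1              -1                   1                    1                        -1                      
  chi_4 (r->-1, s->-1)       1             -1              -1                   1                    -1                       1                       
  chi_5 (2d, j=1)            2             -2              1                    -1                   0                        0                       
  chi_6 (2d, j=2)            2             2               -1                   -1                   0                        0                       

Spot check: chi_3 (r->-1, s->1) on {r^1, r^5} = -1.

Justification: D_6 has order 2*6 = 12 with 6 conjugacy classes, hence 6 irreducibles. Sum of squared dims 1 + 1 + 1 + 1 + 4 + 4 = 12 = |G|. Linear characters come from the abelianisation; the 2-dimensional irreps have character r^k -> 2*cos(2*pi*j*k/6), reflections -> 0.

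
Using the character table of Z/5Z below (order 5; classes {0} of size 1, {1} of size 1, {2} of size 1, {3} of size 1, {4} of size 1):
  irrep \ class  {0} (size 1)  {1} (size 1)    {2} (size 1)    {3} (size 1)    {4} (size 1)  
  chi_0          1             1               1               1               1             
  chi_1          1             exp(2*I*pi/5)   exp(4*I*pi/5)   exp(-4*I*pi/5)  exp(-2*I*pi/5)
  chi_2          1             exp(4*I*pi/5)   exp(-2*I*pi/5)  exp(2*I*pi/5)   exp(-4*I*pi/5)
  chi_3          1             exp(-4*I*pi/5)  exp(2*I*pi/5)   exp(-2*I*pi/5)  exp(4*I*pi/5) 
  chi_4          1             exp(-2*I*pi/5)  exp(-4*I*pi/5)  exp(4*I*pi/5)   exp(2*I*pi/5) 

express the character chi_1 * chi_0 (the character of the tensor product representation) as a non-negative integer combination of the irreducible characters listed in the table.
chi_1 tensor chi_0 = chi_1 (all other irreducibles have multiplicity 0).

Justification: The character of a tensor product is the pointwise product (chi_1 * chi_0)(C) = chi_1(C) * chi_0(C):
  {0}: (1)*(1), {1}: (exp(2*I*pi/5))*(1), {2}: (exp(4*I*pi/5))*(1), {3}: (exp(-4*I*pi/5))*(1), {4}: (exp(-2*I*pi/5))*(1)
so (chi_1 * chi_0) takes values
  {0} -> 1, {1} -> exp(2*I*pi/5), {2} -> exp(4*I*pi/5), {3} -> exp(-4*I*pi/5), {4} -> exp(-2*I*pi/5).
Now take the inner product of this character with each irreducible chi from the table, <chi_1*chi_0, chi> = (1/5) sum_C |C| (chi_1*chi_0)(C) conj(chi(C)):
  <chi_1*chi_0, chi_0> = (1/5)[1*(1)*conj(1) + 1*(exp(2*I*pi/5))*conj(1) + 1*(exp(4*I*pi/5))*conj(1) + 1*(exp(-4*I*pi/5))*conj(1) + 1*(exp(-2*I*pi/5))*conj(1)]
      = (1/5)[(1) + (exp(2*I*pi/5)) + (exp(4*I*pi/5)) + (exp(-4*I*pi/5)) + (exp(-2*I*pi/5))] = 0/5 = 0
  <chi_1*chi_0, chi_1> = (1/5)[1*(1)*conj(1) + 1*(exp(2*I*pi/5))*conj(exp(2*I*pi/5)) + 1*(exp(4*I*pi/5))*conj(exp(4*I*pi/5)) + 1*(exp(-4*I*pi/5))*conj(exp(-4*I*pi/5)) + 1*(exp(-2*I*pi/5))*conj(exp(-2*I*pi/5))]
      = (1/5)[(1) + (1) + (1) + (1) + (1)] = 5/5 = 1
  <chi_1*chi_0, chi_2> = (1/5)[1*(1)*conj(1) + 1*(exp(2*I*pi/5))*conj(exp(4*I*pi/5)) + 1*(exp(4*I*pi/5))*conj(exp(-2*I*pi/5)) + 1*(exp(-4*I*pi/5))*conj(exp(2*I*pi/5)) + 1*(exp(-2*I*pi/5))*conj(exp(-4*I*pi/5))]
      = (1/5)[(1) + (exp(-2*I*pi/5)) + (exp(-4*I*pi/5)) + (exp(4*I*pi/5)) + (exp(2*I*pi/5))] = 0/5 = 0
  <chi_1*chi_0, chi_3> = (1/5)[1*(1)*conj(1) + 1*(exp(2*I*pi/5))*conj(exp(-4*I*pi/5)) + 1*(exp(4*I*pi/5))*conj(exp(2*I*pi/5)) + 1*(exp(-4*I*pi/5))*conj(exp(-2*I*pi/5)) + 1*(exp(-2*I*pi/5))*conj(exp(4*I*pi/5))]
      = (1/5)[(1) + (exp(-4*I*pi/5)) + (exp(2*I*pi/5)) + (exp(-2*I*pi/5)) + (exp(4*I*pi/5))] = 0/5 = 0
  <chi_1*chi_0, chi_4> = (1/5)[1*(1)*conj(1) + 1*(exp(2*I*pi/5))*conj(exp(-2*I*pi/5)) + 1*(exp(4*I*pi/5))*conj(exp(-4*I*pi/5)) + 1*(exp(-4*I*pi/5))*conj(exp(4*I*pi/5)) + 1*(exp(-2*I*pi/5))*conj(exp(2*I*pi/5))]
      = (1/5)[(1) + (exp(4*I*pi/5)) + (exp(-2*I*pi/5)) + (exp(2*I*pi/5)) + (exp(-4*I*pi/5))] = 0/5 = 0
(Exp terms are combined using exp(i*s)*conj(exp(i*t)) = exp(i*(s-t)), and sums of them are collapsed using the identity that for every m > 1 the m distinct m-th roots of unity sum to 0, e.g. 1 + exp(2*I*pi/3) + exp(-2*I*pi/3) = 0.)
Hence the multiplicities are chi_1: 1. Dimension check: dim(chi_1)*dim(chi_0) = 1*1 = 1 and sum (mult * dim) = 1*1 = 1.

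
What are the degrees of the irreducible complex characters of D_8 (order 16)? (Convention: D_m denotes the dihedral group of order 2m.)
Dimensions: 1, 1, 1, 1, 2, 2, 2

Proof sketch: There are 7 irreducibles (= number of conjugacy classes). Their dimensions d_i satisfy sum d_i^2 = |G| = 16: 1 + 1 + 1 + 1 + 4 + 4 + 4 = 16.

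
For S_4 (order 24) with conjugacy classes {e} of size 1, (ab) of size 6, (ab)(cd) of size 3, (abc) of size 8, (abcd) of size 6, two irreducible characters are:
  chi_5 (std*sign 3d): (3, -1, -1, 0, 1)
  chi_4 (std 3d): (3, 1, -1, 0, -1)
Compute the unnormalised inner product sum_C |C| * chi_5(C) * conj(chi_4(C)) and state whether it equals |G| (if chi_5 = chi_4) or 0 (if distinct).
Sum = 0; so <chi_5, chi_4> = 0 (distinct irreducibles are orthogonal).

Justification: Compute term by term over conjugacy classes (|C| * chi_5(C) * conj(chi_4(C))):
  1*(3)*conj(3) + 6*(-1)*conj(1) + 3*(-1)*conj(-1) + 8*(0)*conj(0) + 6*(1)*conj(-1)
  = (9) + (-6) + (3) + (0) + (-6)
  = 0.
Dividing by |G| = 24 gives 0/24 = 0, matching the row-orthogonality relation <chi_5, chi_4> = [chi_5 = chi_4].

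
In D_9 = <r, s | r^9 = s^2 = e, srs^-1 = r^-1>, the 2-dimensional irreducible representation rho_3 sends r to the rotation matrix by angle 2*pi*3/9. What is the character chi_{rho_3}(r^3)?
chi_{rho_3}(r^3) = 2*cos(2*pi*3*3/9) = 2

rho_3(r^3) is rotation by angle 2*pi*3*3/9, whose trace is 2*cos(2*pi*3*3/9) = 2.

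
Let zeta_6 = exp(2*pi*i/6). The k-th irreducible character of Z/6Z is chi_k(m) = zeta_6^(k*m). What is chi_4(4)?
chi_4(4) = zeta_6^16 = exp(-2*I*pi/3)

Argument: chi_4(4) = zeta_6^(4*4) = zeta_6^16. Since zeta_6^6 = 1, this equals zeta_6^4 = exp(2*pi*i*4/6) = exp(-2*I*pi/3).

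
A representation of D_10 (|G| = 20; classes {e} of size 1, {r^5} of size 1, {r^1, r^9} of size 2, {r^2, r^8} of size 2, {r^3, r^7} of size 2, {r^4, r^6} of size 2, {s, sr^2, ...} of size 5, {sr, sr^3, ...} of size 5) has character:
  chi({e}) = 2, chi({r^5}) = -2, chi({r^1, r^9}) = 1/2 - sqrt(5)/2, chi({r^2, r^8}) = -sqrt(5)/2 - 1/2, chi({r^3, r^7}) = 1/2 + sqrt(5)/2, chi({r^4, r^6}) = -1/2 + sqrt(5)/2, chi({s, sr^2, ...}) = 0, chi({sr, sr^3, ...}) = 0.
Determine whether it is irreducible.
Irreducible: <chi, chi> = 1.

Explanation: <chi, chi> = (1/|G|) sum_C |C| * |chi(C)|^2 = (1/20)[1*|2|^2 + 1*|-2|^2 + 2*|1/2 - sqrt(5)/2|^2 + 2*|-sqrt(5)/2 - 1/2|^2 + 2*|1/2 + sqrt(5)/2|^2 + 2*|-1/2 + sqrt(5)/2|^2 + 5*|0|^2 + 5*|0|^2]
  = (1/20)[(4) + (4) + (3 - sqrt(5)) + (sqrt(5) + 3) + (sqrt(5) + 3) + (3 - sqrt(5)) + (0) + (0)] = 20/20 = 1.
A character is irreducible iff <chi, chi> = 1, so this representation is irreducible.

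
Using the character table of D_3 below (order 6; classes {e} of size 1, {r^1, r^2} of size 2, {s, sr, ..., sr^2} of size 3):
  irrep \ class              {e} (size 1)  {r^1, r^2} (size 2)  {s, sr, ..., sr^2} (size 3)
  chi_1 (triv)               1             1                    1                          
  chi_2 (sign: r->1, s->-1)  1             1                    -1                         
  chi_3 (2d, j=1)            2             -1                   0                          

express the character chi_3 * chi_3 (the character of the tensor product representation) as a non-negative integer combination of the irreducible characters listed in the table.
chi_3 tensor chi_3 = chi_1 + chi_2 + chi_3 (all other irreducibles have multiplicity 0).

Details: The character of a tensor product is the pointwise product (chi_3 * chi_3)(C) = chi_3(C) * chi_3(C):
  {e}: (2)*(2), {r^1, r^2}: (-1)*(-1), {s, sr, ..., sr^2}: (0)*(0)
so (chi_3 * chi_3) takes values
  {e} -> 4, {r^1, r^2} -> 1, {s, sr, ..., sr^2} -> 0.
Now take the inner product of this character with each irreducible chi from the table, <chi_3*chi_3, chi> = (1/6) sum_C |C| (chi_3*chi_3)(C) conj(chi(C)):
  <chi_3*chi_3, chi_1> = (1/6)[1*(4)*conj(1) + 2*(1)*conj(1) + 3*(0)*conj(1)]
      = (1/6)[(4) + (2) + (0)] = 6/6 = 1
  <chi_3*chi_3, chi_2> = (1/6)[1*(4)*conj(1) + 2*(1)*conj(1) + 3*(0)*conj(-1)]
      = (1/6)[(4) + (2) + (0)] = 6/6 = 1
  <chi_3*chi_3, chi_3> = (1/6)[1*(4)*conj(2) + 2*(1)*conj(-1) + 3*(0)*conj(0)]
      = (1/6)[(8) + (-2) + (0)] = 6/6 = 1
Hence the multiplicities are chi_1: 1, chi_2: 1, chi_3: 1. Dimension check: dim(chi_3)*dim(chi_3) = 2*2 = 4 and sum (mult * dim) = 1*1 + 1*1 + 1*2 = 4.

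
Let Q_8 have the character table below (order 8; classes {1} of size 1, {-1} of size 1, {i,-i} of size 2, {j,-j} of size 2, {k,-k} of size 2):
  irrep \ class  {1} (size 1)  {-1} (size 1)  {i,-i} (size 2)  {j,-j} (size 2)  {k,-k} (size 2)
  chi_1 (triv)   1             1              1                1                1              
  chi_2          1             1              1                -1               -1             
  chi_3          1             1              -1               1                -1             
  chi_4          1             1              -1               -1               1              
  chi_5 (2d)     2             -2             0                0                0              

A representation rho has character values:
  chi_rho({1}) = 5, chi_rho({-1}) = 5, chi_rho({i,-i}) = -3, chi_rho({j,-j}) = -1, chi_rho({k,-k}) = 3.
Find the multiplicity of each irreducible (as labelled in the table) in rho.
Multiplicities: chi_1: 1, chi_2: 0, chi_3: 1, chi_4: 3, chi_5: 0.

Details: Use <chi_rho, chi> = (1/|G|) sum_C |C| * chi_rho(C) * conj(chi(C)) with |G| = 8 for each irreducible chi in the table:
  <chi_rho, chi_1> = (1/8)[1*(5)*conj(1) + 1*(5)*conj(1) + 2*(-3)*conj(1) + 2*(-1)*conj(1) + 2*(3)*conj(1)]
      = (1/8)[(5) + (5) + (-6) + (-2) + (6)] = 8/8 = 1
  <chi_rho, chi_2> = (1/8)[1*(5)*conj(1) + 1*(5)*conj(1) + 2*(-3)*conj(1) + 2*(-1)*conj(-1) + 2*(3)*conj(-1)]
      = (1/8)[(5) + (5) + (-6) + (2) + (-6)] = 0/8 = 0
  <chi_rho, chi_3> = (1/8)[1*(5)*conj(1) + 1*(5)*conj(1) + 2*(-3)*conj(-1) + 2*(-1)*conj(1) + 2*(3)*conj(-1)]
      = (1/8)[(5) + (5) + (6) + (-2) + (-6)] = 8/8 = 1
  <chi_rho, chi_4> = (1/8)[1*(5)*conj(1) + 1*(5)*conj(1) + 2*(-3)*conj(-1) + 2*(-1)*conj(-1) + 2*(3)*conj(1)]
      = (1/8)[(5) + (5) + (6) + (2) + (6)] = 24/8 = 3
  <chi_rho, chi_5> = (1/8)[1*(5)*conj(2) + 1*(5)*conj(-2) + 2*(-3)*conj(0) + 2*(-1)*conj(0) + 2*(3)*conj(0)]
      = (1/8)[(10) + (-10) + (0) + (0) + (0)] = 0/8 = 0
Dimension check: dim(rho) = sum (mult * dim) = 1*1 + 0*1 + 1*1 + 3*1 + 0*2 = 5 = chi_rho(e) = 5.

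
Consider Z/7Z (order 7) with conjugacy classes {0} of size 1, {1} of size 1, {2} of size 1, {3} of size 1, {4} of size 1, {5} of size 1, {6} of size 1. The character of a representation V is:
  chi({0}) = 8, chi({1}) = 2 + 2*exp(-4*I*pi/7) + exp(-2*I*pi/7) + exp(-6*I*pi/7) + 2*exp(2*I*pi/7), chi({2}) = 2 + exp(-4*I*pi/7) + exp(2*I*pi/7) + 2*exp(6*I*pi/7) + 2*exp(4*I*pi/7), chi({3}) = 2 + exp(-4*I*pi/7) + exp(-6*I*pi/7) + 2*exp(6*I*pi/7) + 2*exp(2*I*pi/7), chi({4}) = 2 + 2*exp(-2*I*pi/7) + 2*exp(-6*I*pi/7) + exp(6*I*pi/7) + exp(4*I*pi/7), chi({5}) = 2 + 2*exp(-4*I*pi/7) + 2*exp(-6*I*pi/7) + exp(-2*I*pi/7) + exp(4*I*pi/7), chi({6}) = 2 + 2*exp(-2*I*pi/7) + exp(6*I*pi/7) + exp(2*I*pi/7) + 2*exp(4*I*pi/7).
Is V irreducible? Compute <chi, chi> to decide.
Not irreducible (reducible): <chi, chi> = 14 > 1.

Explanation: <chi, chi> = (1/|G|) sum_C |C| * |chi(C)|^2 = (1/7)[1*|8|^2 + 1*|2 + 2*exp(-4*I*pi/7) + exp(-2*I*pi/7) + exp(-6*I*pi/7) + 2*exp(2*I*pi/7)|^2 + 1*|2 + exp(-4*I*pi/7) + exp(2*I*pi/7) + 2*exp(6*I*pi/7) + 2*exp(4*I*pi/7)|^2 + 1*|2 + exp(-4*I*pi/7) + exp(-6*I*pi/7) + 2*exp(6*I*pi/7) + 2*exp(2*I*pi/7)|^2 + 1*|2 + 2*exp(-2*I*pi/7) + 2*exp(-6*I*pi/7) + exp(6*I*pi/7) + exp(4*I*pi/7)|^2 + 1*|2 + 2*exp(-4*I*pi/7) + 2*exp(-6*I*pi/7) + exp(-2*I*pi/7) + exp(4*I*pi/7)|^2 + 1*|2 + 2*exp(-2*I*pi/7) + exp(6*I*pi/7) + exp(2*I*pi/7) + 2*exp(4*I*pi/7)|^2]
  = (1/7)[(64) + (14 + 10*exp(-2*I*pi/7) + 7*exp(-4*I*pi/7) + 8*exp(-6*I*pi/7) + 8*exp(6*I*pi/7) + 7*exp(4*I*pi/7) + 10*exp(2*I*pi/7)) + (14 + 10*exp(-4*I*pi/7) + 8*exp(-2*I*pi/7) + 7*exp(-6*I*pi/7) + 7*exp(6*I*pi/7) + 8*exp(2*I*pi/7) + 10*exp(4*I*pi/7)) + (14 + 8*exp(-4*I*pi/7) + 7*exp(-2*I*pi/7) + 10*exp(-6*I*pi/7) + 10*exp(6*I*pi/7) + 7*exp(2*I*pi/7) + 8*exp(4*I*pi/7)) + (14 + 8*exp(-4*I*pi/7) + 7*exp(-2*I*pi/7) + 10*exp(-6*I*pi/7) + 10*exp(6*I*pi/7) + 7*exp(2*I*pi/7) + 8*exp(4*I*pi/7)) + (14 + 10*exp(-4*I*pi/7) + 8*exp(-2*I*pi/7) + 7*exp(-6*I*pi/7) + 7*exp(6*I*pi/7) + 8*exp(2*I*pi/7) + 10*exp(4*I*pi/7)) + (14 + 10*exp(-2*I*pi/7) + 7*exp(-4*I*pi/7) + 8*exp(-6*I*pi/7) + 8*exp(6*I*pi/7) + 7*exp(4*I*pi/7) + 10*exp(2*I*pi/7))] = 98/7 = 14.
(Exp terms are combined using exp(i*s)*conj(exp(i*t)) = exp(i*(s-t)), and sums of them are collapsed using the identity that for every m > 1 the m distinct m-th roots of unity sum to 0, e.g. 1 + exp(2*I*pi/3) + exp(-2*I*pi/3) = 0.)
A character is irreducible iff <chi, chi> = 1, so this representation is reducible.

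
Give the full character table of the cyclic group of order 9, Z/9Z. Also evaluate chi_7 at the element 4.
Character table of Z/9Z (irreps indexed chi_0,...,chi_8 with chi_k(m) = zeta_9^(k*m), zeta_9 = exp(2*pi*i/9)):
  irrep \ class  {0} (size 1)  {1} (size 1)    {2} (size 1)    {3} (size 1)    {4} (size 1)    {5} (size 1)    {6} (size 1)    {7} (size 1)    {8} (size 1)  
  chi_0          1             1               1               1               1               1               1               1               1             
  chi_1          1             exp(2*I*pi/9)   exp(4*I*pi/9)   exp(2*I*pi/3)   exp(8*I*pi/9)   exp(-8*I*pi/9)  exp(-2*I*pi/3)  exp(-4*I*pi/9)  exp(-2*I*pi/9)
  chi_2          1             exp(4*I*pi/9)   exp(8*I*pi/9)   exp(-2*I*pi/3)  exp(-2*I*pi/9)  exp(2*I*pi/9)   exp(2*I*pi/3)   exp(-8*I*pi/9)  exp(-4*I*pi/9)
  chi_3          1             exp(2*I*pi/3)   exp(-2*I*pi/3)  1               exp(2*I*pi/3)   exp(-2*I*pi/3)  1               exp(2*I*pi/3)   exp(-2*I*pi/3)
  chi_4          1             exp(8*I*pi/9)   exp(-2*I*pi/9)  exp(2*I*pi/3)   exp(-4*I*pi/9)  exp(4*I*pi/9)   exp(-2*I*pi/3)  exp(2*I*pi/9)   exp(-8*I*pi/9)
  chi_5          1             exp(-8*I*pi/9)  exp(2*I*pi/9)   exp(-2*I*pi/3)  exp(4*I*pi/9)   exp(-4*I*pi/9)  exp(2*I*pi/3)   exp(-2*I*pi/9)  exp(8*I*pi/9) 
  chi_6          1             exp(-2*I*pi/3)  exp(2*I*pi/3)   1               exp(-2*I*pi/3)  exp(2*I*pi/3)   1               exp(-2*I*pi/3)  exp(2*I*pi/3) 
  chi_7          1             exp(-4*I*pi/9)  exp(-8*I*pi/9)  exp(2*I*pi/3)   exp(2*I*pi/9)   exp(-2*I*pi/9)  exp(-2*I*pi/3)  exp(8*I*pi/9)   exp(4*I*pi/9) 
  chi_8          1             exp(-2*I*pi/9)  exp(-4*I*pi/9)  exp(-2*I*pi/3)  exp(-8*I*pi/9)  exp(8*I*pi/9)   exp(2*I*pi/3)   exp(4*I*pi/9)   exp(2*I*pi/9) 

Spot check: chi_7(4) = zeta_9^(7*4) = zeta_9^28 = exp(2*I*pi/9).

Why: Z/9Z is abelian, so all 9 irreducible complex representations are 1-dimensional. They are given by chi_k(m) = zeta_9^(k*m) for k = 0,...,8. Row orthogonality: sum_m chi_k(m) conj(chi_l(m)) = 9 * [k = l].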